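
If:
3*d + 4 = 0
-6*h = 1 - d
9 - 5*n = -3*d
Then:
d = -4/3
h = -7/18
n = 1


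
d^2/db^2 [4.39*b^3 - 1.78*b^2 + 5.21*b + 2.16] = 26.34*b - 3.56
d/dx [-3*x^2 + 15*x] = 15 - 6*x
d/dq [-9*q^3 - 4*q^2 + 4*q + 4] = -27*q^2 - 8*q + 4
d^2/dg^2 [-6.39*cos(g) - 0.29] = 6.39*cos(g)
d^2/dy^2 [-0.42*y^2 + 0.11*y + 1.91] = -0.840000000000000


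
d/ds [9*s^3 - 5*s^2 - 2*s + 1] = 27*s^2 - 10*s - 2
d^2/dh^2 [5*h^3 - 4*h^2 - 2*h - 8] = 30*h - 8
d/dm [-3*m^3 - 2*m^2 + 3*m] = -9*m^2 - 4*m + 3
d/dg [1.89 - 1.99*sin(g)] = -1.99*cos(g)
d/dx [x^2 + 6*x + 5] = 2*x + 6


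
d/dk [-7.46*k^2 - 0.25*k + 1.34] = -14.92*k - 0.25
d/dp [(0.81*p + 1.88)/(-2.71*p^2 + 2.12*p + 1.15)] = (2.1951*p^2 + 10.1896*p - 3.0541)/(7.3441*p^4 - 11.4904*p^3 - 1.7386*p^2 + 4.876*p + 1.3225)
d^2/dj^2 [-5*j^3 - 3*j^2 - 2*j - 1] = -30*j - 6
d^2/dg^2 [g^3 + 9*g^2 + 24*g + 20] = 6*g + 18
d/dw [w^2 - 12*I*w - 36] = 2*w - 12*I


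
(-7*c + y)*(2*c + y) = -14*c^2 - 5*c*y + y^2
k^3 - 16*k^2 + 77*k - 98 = (k - 7)^2*(k - 2)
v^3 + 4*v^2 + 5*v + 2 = (v + 1)^2*(v + 2)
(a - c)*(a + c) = a^2 - c^2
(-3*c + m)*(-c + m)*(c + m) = 3*c^3 - c^2*m - 3*c*m^2 + m^3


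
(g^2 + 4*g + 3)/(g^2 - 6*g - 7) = (g + 3)/(g - 7)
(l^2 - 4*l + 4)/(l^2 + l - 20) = (l^2 - 4*l + 4)/(l^2 + l - 20)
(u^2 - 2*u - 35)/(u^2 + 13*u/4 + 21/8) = 8*(u^2 - 2*u - 35)/(8*u^2 + 26*u + 21)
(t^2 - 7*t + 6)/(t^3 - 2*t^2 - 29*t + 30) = 1/(t + 5)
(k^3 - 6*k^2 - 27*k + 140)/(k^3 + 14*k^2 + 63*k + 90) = (k^2 - 11*k + 28)/(k^2 + 9*k + 18)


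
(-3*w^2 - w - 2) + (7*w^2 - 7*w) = 4*w^2 - 8*w - 2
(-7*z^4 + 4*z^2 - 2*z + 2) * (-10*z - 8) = 70*z^5 + 56*z^4 - 40*z^3 - 12*z^2 - 4*z - 16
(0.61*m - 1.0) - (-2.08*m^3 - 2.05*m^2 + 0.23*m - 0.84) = 2.08*m^3 + 2.05*m^2 + 0.38*m - 0.16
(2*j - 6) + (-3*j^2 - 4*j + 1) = -3*j^2 - 2*j - 5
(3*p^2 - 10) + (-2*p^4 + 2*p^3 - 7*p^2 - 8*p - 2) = -2*p^4 + 2*p^3 - 4*p^2 - 8*p - 12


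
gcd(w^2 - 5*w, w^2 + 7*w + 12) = 1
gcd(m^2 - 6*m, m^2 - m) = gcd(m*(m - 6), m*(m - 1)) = m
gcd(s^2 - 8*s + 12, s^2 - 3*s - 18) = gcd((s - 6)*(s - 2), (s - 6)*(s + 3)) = s - 6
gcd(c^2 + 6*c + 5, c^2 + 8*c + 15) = c + 5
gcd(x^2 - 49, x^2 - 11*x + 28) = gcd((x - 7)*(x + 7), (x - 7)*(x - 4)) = x - 7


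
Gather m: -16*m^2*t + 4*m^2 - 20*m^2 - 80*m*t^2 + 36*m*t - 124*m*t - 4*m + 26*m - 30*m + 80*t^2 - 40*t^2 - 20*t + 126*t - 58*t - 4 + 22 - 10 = m^2*(-16*t - 16) + m*(-80*t^2 - 88*t - 8) + 40*t^2 + 48*t + 8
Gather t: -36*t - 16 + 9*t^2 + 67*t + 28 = 9*t^2 + 31*t + 12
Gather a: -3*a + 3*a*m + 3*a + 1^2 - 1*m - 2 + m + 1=3*a*m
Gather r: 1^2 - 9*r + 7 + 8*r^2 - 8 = 8*r^2 - 9*r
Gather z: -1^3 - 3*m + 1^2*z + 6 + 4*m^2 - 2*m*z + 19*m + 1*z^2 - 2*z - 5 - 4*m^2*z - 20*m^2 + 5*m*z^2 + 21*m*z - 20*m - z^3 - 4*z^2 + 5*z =-16*m^2 - 4*m - z^3 + z^2*(5*m - 3) + z*(-4*m^2 + 19*m + 4)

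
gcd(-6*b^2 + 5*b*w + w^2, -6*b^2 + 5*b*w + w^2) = -6*b^2 + 5*b*w + w^2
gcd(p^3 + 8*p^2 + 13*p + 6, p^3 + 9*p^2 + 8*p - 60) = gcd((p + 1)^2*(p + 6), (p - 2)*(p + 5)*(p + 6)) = p + 6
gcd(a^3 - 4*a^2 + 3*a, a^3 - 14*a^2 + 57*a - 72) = a - 3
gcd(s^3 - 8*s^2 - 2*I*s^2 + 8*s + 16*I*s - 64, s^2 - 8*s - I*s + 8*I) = s - 8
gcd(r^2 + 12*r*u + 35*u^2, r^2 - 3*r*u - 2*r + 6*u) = 1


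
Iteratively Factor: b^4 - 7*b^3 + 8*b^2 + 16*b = (b - 4)*(b^3 - 3*b^2 - 4*b) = b*(b - 4)*(b^2 - 3*b - 4) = b*(b - 4)*(b + 1)*(b - 4)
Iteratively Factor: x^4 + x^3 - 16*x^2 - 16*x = (x - 4)*(x^3 + 5*x^2 + 4*x) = (x - 4)*(x + 1)*(x^2 + 4*x) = x*(x - 4)*(x + 1)*(x + 4)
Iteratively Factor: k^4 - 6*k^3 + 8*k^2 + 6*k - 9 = (k - 3)*(k^3 - 3*k^2 - k + 3) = (k - 3)*(k - 1)*(k^2 - 2*k - 3) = (k - 3)*(k - 1)*(k + 1)*(k - 3)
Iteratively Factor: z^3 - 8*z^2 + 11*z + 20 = (z - 5)*(z^2 - 3*z - 4) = (z - 5)*(z - 4)*(z + 1)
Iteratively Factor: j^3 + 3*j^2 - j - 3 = (j - 1)*(j^2 + 4*j + 3) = (j - 1)*(j + 3)*(j + 1)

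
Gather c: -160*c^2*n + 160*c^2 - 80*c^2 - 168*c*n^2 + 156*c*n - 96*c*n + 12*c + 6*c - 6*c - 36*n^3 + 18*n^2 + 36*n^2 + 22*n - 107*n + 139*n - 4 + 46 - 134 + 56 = c^2*(80 - 160*n) + c*(-168*n^2 + 60*n + 12) - 36*n^3 + 54*n^2 + 54*n - 36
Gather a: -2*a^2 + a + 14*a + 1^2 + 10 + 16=-2*a^2 + 15*a + 27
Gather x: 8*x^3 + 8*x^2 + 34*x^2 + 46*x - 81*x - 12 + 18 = 8*x^3 + 42*x^2 - 35*x + 6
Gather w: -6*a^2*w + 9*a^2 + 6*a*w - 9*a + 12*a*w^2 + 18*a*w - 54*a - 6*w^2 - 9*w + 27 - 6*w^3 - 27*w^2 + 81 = 9*a^2 - 63*a - 6*w^3 + w^2*(12*a - 33) + w*(-6*a^2 + 24*a - 9) + 108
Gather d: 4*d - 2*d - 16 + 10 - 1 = 2*d - 7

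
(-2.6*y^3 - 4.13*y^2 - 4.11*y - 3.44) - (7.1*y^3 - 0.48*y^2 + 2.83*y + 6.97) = -9.7*y^3 - 3.65*y^2 - 6.94*y - 10.41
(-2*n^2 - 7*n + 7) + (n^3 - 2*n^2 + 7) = n^3 - 4*n^2 - 7*n + 14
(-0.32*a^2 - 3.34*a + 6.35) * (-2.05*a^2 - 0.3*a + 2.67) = 0.656*a^4 + 6.943*a^3 - 12.8699*a^2 - 10.8228*a + 16.9545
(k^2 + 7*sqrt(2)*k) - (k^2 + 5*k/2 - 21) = -5*k/2 + 7*sqrt(2)*k + 21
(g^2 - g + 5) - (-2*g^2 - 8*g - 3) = 3*g^2 + 7*g + 8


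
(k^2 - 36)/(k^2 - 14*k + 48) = (k + 6)/(k - 8)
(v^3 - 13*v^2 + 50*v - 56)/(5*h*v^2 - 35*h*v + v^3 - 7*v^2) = (v^2 - 6*v + 8)/(v*(5*h + v))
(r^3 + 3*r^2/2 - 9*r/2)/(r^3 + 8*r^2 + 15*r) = (r - 3/2)/(r + 5)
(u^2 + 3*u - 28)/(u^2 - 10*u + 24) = (u + 7)/(u - 6)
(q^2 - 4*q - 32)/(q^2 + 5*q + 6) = (q^2 - 4*q - 32)/(q^2 + 5*q + 6)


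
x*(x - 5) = x^2 - 5*x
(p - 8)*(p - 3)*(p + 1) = p^3 - 10*p^2 + 13*p + 24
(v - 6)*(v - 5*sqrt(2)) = v^2 - 5*sqrt(2)*v - 6*v + 30*sqrt(2)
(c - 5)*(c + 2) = c^2 - 3*c - 10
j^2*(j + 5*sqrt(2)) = j^3 + 5*sqrt(2)*j^2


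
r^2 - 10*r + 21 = (r - 7)*(r - 3)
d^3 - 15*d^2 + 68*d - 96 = (d - 8)*(d - 4)*(d - 3)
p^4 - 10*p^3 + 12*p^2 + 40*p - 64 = (p - 8)*(p - 2)^2*(p + 2)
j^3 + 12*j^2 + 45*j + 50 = (j + 2)*(j + 5)^2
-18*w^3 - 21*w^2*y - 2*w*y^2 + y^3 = (-6*w + y)*(w + y)*(3*w + y)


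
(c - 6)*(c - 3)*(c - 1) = c^3 - 10*c^2 + 27*c - 18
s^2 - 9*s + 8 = (s - 8)*(s - 1)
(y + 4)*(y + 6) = y^2 + 10*y + 24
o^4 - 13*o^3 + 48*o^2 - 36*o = o*(o - 6)^2*(o - 1)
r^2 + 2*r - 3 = (r - 1)*(r + 3)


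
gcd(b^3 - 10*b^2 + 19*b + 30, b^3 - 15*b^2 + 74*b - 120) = b^2 - 11*b + 30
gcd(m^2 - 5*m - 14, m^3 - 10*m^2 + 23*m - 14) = m - 7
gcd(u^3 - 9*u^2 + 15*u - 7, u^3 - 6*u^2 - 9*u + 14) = u^2 - 8*u + 7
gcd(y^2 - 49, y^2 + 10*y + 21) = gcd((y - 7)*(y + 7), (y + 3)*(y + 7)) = y + 7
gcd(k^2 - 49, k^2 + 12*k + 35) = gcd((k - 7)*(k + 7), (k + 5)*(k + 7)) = k + 7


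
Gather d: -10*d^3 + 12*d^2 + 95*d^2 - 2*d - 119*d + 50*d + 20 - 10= -10*d^3 + 107*d^2 - 71*d + 10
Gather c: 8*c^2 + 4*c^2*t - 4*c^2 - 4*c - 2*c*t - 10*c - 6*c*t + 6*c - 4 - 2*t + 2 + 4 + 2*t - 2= c^2*(4*t + 4) + c*(-8*t - 8)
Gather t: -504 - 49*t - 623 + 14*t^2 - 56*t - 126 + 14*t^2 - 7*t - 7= 28*t^2 - 112*t - 1260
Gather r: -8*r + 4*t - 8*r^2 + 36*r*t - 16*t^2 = -8*r^2 + r*(36*t - 8) - 16*t^2 + 4*t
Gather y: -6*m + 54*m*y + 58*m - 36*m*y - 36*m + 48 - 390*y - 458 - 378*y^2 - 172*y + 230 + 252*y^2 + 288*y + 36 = 16*m - 126*y^2 + y*(18*m - 274) - 144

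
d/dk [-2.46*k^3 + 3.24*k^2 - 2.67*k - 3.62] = -7.38*k^2 + 6.48*k - 2.67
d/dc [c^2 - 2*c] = 2*c - 2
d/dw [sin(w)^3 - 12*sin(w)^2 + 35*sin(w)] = (3*sin(w)^2 - 24*sin(w) + 35)*cos(w)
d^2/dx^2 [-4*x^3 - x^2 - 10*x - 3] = -24*x - 2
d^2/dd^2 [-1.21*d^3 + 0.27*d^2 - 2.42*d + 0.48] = 0.54 - 7.26*d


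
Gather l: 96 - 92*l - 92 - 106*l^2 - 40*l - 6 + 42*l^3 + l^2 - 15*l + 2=42*l^3 - 105*l^2 - 147*l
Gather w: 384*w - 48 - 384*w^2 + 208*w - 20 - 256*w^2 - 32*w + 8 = -640*w^2 + 560*w - 60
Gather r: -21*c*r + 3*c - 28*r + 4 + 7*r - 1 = 3*c + r*(-21*c - 21) + 3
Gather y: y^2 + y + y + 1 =y^2 + 2*y + 1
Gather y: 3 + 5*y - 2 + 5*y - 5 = 10*y - 4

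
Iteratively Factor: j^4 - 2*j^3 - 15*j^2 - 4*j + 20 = (j - 1)*(j^3 - j^2 - 16*j - 20) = (j - 1)*(j + 2)*(j^2 - 3*j - 10) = (j - 5)*(j - 1)*(j + 2)*(j + 2)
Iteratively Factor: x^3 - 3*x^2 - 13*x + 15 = (x + 3)*(x^2 - 6*x + 5) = (x - 1)*(x + 3)*(x - 5)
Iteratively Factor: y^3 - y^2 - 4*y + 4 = (y - 2)*(y^2 + y - 2) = (y - 2)*(y + 2)*(y - 1)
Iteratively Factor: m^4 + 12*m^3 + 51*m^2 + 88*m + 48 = (m + 4)*(m^3 + 8*m^2 + 19*m + 12) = (m + 4)^2*(m^2 + 4*m + 3) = (m + 3)*(m + 4)^2*(m + 1)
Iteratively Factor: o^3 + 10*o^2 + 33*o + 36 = (o + 3)*(o^2 + 7*o + 12) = (o + 3)*(o + 4)*(o + 3)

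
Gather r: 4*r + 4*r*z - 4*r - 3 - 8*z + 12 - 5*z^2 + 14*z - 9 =4*r*z - 5*z^2 + 6*z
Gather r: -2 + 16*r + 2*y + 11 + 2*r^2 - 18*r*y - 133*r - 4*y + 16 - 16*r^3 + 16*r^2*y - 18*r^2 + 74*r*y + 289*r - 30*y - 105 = -16*r^3 + r^2*(16*y - 16) + r*(56*y + 172) - 32*y - 80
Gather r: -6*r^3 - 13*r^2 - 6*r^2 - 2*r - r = -6*r^3 - 19*r^2 - 3*r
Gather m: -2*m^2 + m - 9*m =-2*m^2 - 8*m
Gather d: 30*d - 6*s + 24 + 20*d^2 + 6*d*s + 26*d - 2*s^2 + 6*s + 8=20*d^2 + d*(6*s + 56) - 2*s^2 + 32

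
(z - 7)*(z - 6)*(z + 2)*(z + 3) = z^4 - 8*z^3 - 17*z^2 + 132*z + 252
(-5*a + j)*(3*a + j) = -15*a^2 - 2*a*j + j^2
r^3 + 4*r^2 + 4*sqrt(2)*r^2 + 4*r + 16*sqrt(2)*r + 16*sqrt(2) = (r + 2)^2*(r + 4*sqrt(2))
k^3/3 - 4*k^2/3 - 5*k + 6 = (k/3 + 1)*(k - 6)*(k - 1)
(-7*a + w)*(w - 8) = -7*a*w + 56*a + w^2 - 8*w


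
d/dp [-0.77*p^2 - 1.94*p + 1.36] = -1.54*p - 1.94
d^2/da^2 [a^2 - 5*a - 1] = 2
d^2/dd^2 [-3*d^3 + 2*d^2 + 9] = 4 - 18*d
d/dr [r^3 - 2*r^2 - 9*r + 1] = 3*r^2 - 4*r - 9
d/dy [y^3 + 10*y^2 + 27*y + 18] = 3*y^2 + 20*y + 27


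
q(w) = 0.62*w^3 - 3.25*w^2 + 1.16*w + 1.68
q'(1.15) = -3.86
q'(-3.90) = 54.80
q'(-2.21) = 24.61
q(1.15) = -0.34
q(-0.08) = 1.57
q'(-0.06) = 1.56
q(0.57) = 1.40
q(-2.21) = -23.45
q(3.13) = -7.52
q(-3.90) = -89.05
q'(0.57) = -1.94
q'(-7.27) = 146.72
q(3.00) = -7.35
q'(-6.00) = 107.12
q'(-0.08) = 1.69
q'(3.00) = -1.60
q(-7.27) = -416.75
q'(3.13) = -0.96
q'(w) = 1.86*w^2 - 6.5*w + 1.16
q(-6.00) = -256.20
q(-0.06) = 1.60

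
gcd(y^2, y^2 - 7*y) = y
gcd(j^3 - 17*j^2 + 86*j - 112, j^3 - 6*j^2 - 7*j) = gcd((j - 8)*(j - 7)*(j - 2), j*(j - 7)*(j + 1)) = j - 7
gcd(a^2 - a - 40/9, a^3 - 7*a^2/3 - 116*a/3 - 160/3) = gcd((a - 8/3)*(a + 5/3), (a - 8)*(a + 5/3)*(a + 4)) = a + 5/3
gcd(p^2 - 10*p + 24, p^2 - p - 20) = 1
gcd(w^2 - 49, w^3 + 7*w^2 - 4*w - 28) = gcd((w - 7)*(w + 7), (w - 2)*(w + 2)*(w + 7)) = w + 7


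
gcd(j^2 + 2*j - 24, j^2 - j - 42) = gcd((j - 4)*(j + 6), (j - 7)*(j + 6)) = j + 6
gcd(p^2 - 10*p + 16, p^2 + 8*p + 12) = 1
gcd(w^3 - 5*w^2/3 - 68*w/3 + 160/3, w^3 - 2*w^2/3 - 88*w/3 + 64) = w^2 - 20*w/3 + 32/3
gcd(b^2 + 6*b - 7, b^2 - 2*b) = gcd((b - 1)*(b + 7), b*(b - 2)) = 1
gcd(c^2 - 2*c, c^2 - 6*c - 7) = 1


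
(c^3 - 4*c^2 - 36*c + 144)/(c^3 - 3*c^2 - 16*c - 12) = (c^2 + 2*c - 24)/(c^2 + 3*c + 2)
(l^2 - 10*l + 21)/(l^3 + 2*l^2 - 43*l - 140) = (l - 3)/(l^2 + 9*l + 20)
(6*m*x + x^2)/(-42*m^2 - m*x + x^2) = x/(-7*m + x)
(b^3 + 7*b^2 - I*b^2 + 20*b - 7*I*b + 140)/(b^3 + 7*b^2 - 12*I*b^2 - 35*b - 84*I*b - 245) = (b + 4*I)/(b - 7*I)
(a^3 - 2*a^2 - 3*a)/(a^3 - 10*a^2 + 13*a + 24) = a/(a - 8)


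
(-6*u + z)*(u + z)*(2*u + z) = -12*u^3 - 16*u^2*z - 3*u*z^2 + z^3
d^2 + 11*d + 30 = (d + 5)*(d + 6)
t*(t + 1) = t^2 + t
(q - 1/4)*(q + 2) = q^2 + 7*q/4 - 1/2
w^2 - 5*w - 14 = (w - 7)*(w + 2)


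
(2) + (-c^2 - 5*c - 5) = -c^2 - 5*c - 3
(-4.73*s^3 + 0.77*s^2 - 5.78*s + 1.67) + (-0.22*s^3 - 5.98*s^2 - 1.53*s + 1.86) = -4.95*s^3 - 5.21*s^2 - 7.31*s + 3.53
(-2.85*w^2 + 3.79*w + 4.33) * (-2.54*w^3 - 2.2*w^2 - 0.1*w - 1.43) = 7.239*w^5 - 3.3566*w^4 - 19.0512*w^3 - 5.8295*w^2 - 5.8527*w - 6.1919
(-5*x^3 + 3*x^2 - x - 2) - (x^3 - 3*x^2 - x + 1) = -6*x^3 + 6*x^2 - 3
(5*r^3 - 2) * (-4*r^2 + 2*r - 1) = -20*r^5 + 10*r^4 - 5*r^3 + 8*r^2 - 4*r + 2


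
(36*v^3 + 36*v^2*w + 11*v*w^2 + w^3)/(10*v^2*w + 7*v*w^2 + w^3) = (18*v^2 + 9*v*w + w^2)/(w*(5*v + w))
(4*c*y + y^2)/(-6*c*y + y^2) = (4*c + y)/(-6*c + y)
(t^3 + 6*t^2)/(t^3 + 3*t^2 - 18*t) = t/(t - 3)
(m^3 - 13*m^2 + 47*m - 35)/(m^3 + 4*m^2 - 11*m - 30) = (m^3 - 13*m^2 + 47*m - 35)/(m^3 + 4*m^2 - 11*m - 30)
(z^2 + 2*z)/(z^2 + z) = (z + 2)/(z + 1)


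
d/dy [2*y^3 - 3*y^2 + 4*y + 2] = 6*y^2 - 6*y + 4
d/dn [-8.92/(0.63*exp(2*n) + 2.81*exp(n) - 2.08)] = (11.2392*exp(n) + 25.0652)*exp(n)/(0.63*exp(2*n) + 2.81*exp(n) - 2.08)^2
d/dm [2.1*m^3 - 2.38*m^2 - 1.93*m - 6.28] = 6.3*m^2 - 4.76*m - 1.93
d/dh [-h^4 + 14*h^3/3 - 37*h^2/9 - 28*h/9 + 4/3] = -4*h^3 + 14*h^2 - 74*h/9 - 28/9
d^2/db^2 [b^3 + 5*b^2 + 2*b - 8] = 6*b + 10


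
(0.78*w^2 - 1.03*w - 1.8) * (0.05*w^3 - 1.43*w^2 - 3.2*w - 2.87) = 0.039*w^5 - 1.1669*w^4 - 1.1131*w^3 + 3.6314*w^2 + 8.7161*w + 5.166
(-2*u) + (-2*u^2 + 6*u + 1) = -2*u^2 + 4*u + 1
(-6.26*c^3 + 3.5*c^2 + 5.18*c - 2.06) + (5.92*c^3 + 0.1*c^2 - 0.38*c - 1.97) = -0.34*c^3 + 3.6*c^2 + 4.8*c - 4.03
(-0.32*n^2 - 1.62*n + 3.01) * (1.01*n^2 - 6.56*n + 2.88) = -0.3232*n^4 + 0.463*n^3 + 12.7457*n^2 - 24.4112*n + 8.6688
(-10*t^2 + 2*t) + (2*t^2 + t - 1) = -8*t^2 + 3*t - 1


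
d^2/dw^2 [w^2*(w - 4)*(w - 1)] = 12*w^2 - 30*w + 8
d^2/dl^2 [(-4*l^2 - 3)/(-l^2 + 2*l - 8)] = 2*(8*l^3 - 87*l^2 - 18*l + 244)/(l^6 - 6*l^5 + 36*l^4 - 104*l^3 + 288*l^2 - 384*l + 512)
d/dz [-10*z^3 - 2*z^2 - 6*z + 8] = -30*z^2 - 4*z - 6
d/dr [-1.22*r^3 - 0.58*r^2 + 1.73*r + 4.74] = -3.66*r^2 - 1.16*r + 1.73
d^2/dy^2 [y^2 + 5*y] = 2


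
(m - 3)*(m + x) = m^2 + m*x - 3*m - 3*x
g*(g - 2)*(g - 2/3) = g^3 - 8*g^2/3 + 4*g/3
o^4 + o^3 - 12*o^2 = o^2*(o - 3)*(o + 4)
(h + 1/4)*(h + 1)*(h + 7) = h^3 + 33*h^2/4 + 9*h + 7/4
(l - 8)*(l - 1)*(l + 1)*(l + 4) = l^4 - 4*l^3 - 33*l^2 + 4*l + 32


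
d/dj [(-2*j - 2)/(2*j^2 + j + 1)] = 4*j*(j + 2)/(4*j^4 + 4*j^3 + 5*j^2 + 2*j + 1)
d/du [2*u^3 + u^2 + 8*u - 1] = 6*u^2 + 2*u + 8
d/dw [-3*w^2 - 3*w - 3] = -6*w - 3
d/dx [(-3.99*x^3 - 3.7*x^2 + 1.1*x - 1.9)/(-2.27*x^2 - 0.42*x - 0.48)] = (9.0573*x^4 + 3.3516*x^3 + 9.7966*x^2 - 5.074*x - 1.326)/(5.1529*x^4 + 1.9068*x^3 + 2.3556*x^2 + 0.4032*x + 0.2304)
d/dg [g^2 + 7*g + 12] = 2*g + 7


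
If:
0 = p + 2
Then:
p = -2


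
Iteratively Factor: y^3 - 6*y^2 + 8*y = (y - 4)*(y^2 - 2*y) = y*(y - 4)*(y - 2)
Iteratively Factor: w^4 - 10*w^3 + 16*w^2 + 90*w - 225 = (w - 3)*(w^3 - 7*w^2 - 5*w + 75) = (w - 5)*(w - 3)*(w^2 - 2*w - 15) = (w - 5)^2*(w - 3)*(w + 3)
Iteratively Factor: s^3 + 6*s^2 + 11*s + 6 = (s + 2)*(s^2 + 4*s + 3) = (s + 1)*(s + 2)*(s + 3)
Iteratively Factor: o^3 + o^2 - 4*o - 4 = (o + 1)*(o^2 - 4) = (o - 2)*(o + 1)*(o + 2)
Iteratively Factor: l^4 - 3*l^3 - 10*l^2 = (l - 5)*(l^3 + 2*l^2) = l*(l - 5)*(l^2 + 2*l) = l^2*(l - 5)*(l + 2)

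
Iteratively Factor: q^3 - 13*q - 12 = (q + 3)*(q^2 - 3*q - 4) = (q + 1)*(q + 3)*(q - 4)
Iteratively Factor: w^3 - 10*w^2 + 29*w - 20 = (w - 5)*(w^2 - 5*w + 4) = (w - 5)*(w - 4)*(w - 1)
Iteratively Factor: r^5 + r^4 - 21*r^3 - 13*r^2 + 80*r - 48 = (r + 3)*(r^4 - 2*r^3 - 15*r^2 + 32*r - 16) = (r - 4)*(r + 3)*(r^3 + 2*r^2 - 7*r + 4) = (r - 4)*(r + 3)*(r + 4)*(r^2 - 2*r + 1) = (r - 4)*(r - 1)*(r + 3)*(r + 4)*(r - 1)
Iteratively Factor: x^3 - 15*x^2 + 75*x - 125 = (x - 5)*(x^2 - 10*x + 25) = (x - 5)^2*(x - 5)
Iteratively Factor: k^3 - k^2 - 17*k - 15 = (k + 1)*(k^2 - 2*k - 15) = (k - 5)*(k + 1)*(k + 3)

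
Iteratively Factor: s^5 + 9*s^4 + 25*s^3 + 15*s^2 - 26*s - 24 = (s - 1)*(s^4 + 10*s^3 + 35*s^2 + 50*s + 24) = (s - 1)*(s + 1)*(s^3 + 9*s^2 + 26*s + 24) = (s - 1)*(s + 1)*(s + 4)*(s^2 + 5*s + 6) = (s - 1)*(s + 1)*(s + 2)*(s + 4)*(s + 3)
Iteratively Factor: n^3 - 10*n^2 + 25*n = (n)*(n^2 - 10*n + 25) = n*(n - 5)*(n - 5)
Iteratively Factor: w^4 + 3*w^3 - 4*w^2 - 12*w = (w)*(w^3 + 3*w^2 - 4*w - 12) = w*(w - 2)*(w^2 + 5*w + 6) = w*(w - 2)*(w + 2)*(w + 3)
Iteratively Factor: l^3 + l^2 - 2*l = (l + 2)*(l^2 - l) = l*(l + 2)*(l - 1)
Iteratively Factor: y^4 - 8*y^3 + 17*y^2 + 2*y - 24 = (y - 3)*(y^3 - 5*y^2 + 2*y + 8) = (y - 3)*(y + 1)*(y^2 - 6*y + 8) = (y - 3)*(y - 2)*(y + 1)*(y - 4)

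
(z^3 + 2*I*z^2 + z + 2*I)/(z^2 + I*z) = z + I + 2/z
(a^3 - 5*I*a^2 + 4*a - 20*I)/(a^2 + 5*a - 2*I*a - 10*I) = (a^2 - 3*I*a + 10)/(a + 5)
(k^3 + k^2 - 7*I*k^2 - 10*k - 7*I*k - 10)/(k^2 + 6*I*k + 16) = (k^2 + k*(1 - 5*I) - 5*I)/(k + 8*I)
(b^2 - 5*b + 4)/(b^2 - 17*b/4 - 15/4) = 4*(-b^2 + 5*b - 4)/(-4*b^2 + 17*b + 15)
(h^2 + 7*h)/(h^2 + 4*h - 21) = h/(h - 3)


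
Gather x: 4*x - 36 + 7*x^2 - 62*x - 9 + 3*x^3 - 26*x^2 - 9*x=3*x^3 - 19*x^2 - 67*x - 45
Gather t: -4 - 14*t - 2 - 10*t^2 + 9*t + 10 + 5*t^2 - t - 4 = -5*t^2 - 6*t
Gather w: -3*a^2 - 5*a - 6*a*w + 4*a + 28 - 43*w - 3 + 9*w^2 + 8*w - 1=-3*a^2 - a + 9*w^2 + w*(-6*a - 35) + 24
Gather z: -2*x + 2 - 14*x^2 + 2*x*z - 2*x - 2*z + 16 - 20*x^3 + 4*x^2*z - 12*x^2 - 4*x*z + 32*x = -20*x^3 - 26*x^2 + 28*x + z*(4*x^2 - 2*x - 2) + 18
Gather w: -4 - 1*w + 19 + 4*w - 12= 3*w + 3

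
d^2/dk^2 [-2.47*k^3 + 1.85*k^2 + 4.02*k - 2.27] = 3.7 - 14.82*k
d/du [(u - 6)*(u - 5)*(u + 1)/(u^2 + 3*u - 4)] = (u^4 + 6*u^3 - 61*u^2 + 20*u - 166)/(u^4 + 6*u^3 + u^2 - 24*u + 16)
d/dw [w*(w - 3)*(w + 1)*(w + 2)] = 4*w^3 - 14*w - 6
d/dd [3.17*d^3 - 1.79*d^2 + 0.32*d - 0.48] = 9.51*d^2 - 3.58*d + 0.32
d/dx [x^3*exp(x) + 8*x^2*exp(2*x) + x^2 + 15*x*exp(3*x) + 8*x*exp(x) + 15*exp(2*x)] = x^3*exp(x) + 16*x^2*exp(2*x) + 3*x^2*exp(x) + 45*x*exp(3*x) + 16*x*exp(2*x) + 8*x*exp(x) + 2*x + 15*exp(3*x) + 30*exp(2*x) + 8*exp(x)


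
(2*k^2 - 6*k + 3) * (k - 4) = 2*k^3 - 14*k^2 + 27*k - 12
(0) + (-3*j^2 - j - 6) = -3*j^2 - j - 6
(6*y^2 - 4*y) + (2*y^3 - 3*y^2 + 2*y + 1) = 2*y^3 + 3*y^2 - 2*y + 1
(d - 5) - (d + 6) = -11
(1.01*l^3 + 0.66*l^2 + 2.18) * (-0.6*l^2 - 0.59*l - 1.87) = -0.606*l^5 - 0.9919*l^4 - 2.2781*l^3 - 2.5422*l^2 - 1.2862*l - 4.0766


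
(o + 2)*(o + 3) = o^2 + 5*o + 6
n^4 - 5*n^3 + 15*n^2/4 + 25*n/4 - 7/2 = (n - 7/2)*(n - 2)*(n - 1/2)*(n + 1)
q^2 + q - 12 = (q - 3)*(q + 4)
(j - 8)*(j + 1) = j^2 - 7*j - 8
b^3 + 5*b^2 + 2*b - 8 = (b - 1)*(b + 2)*(b + 4)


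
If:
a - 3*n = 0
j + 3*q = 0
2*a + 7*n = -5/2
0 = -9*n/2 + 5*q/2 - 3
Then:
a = -15/26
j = -333/130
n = -5/26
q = 111/130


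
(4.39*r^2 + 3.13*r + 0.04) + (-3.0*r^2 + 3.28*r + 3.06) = 1.39*r^2 + 6.41*r + 3.1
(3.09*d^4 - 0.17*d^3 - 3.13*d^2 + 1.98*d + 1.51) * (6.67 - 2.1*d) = -6.489*d^5 + 20.9673*d^4 + 5.4391*d^3 - 25.0351*d^2 + 10.0356*d + 10.0717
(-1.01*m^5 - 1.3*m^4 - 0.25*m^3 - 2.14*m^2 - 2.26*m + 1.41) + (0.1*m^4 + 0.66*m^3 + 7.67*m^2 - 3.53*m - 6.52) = -1.01*m^5 - 1.2*m^4 + 0.41*m^3 + 5.53*m^2 - 5.79*m - 5.11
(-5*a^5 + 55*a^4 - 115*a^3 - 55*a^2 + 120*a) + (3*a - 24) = -5*a^5 + 55*a^4 - 115*a^3 - 55*a^2 + 123*a - 24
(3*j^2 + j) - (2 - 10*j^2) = 13*j^2 + j - 2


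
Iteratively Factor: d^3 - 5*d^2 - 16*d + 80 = (d - 5)*(d^2 - 16) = (d - 5)*(d - 4)*(d + 4)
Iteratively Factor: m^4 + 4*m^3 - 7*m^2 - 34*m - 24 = (m + 1)*(m^3 + 3*m^2 - 10*m - 24) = (m + 1)*(m + 4)*(m^2 - m - 6) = (m - 3)*(m + 1)*(m + 4)*(m + 2)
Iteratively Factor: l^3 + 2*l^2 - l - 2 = (l + 1)*(l^2 + l - 2) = (l + 1)*(l + 2)*(l - 1)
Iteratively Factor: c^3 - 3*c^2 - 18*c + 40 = (c + 4)*(c^2 - 7*c + 10) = (c - 5)*(c + 4)*(c - 2)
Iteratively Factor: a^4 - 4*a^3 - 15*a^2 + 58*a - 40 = (a - 1)*(a^3 - 3*a^2 - 18*a + 40) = (a - 5)*(a - 1)*(a^2 + 2*a - 8) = (a - 5)*(a - 2)*(a - 1)*(a + 4)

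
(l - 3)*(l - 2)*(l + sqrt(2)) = l^3 - 5*l^2 + sqrt(2)*l^2 - 5*sqrt(2)*l + 6*l + 6*sqrt(2)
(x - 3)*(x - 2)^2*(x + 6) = x^4 - x^3 - 26*x^2 + 84*x - 72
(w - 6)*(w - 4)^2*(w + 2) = w^4 - 12*w^3 + 36*w^2 + 32*w - 192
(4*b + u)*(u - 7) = 4*b*u - 28*b + u^2 - 7*u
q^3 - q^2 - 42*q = q*(q - 7)*(q + 6)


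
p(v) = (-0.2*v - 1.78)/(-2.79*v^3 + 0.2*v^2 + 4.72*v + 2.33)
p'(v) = (-0.2*v - 1.78)*(8.37*v^2 - 0.4*v - 4.72)/(-2.79*v^3 + 0.2*v^2 + 4.72*v + 2.33)^2 - 0.2/(-2.79*v^3 + 0.2*v^2 + 4.72*v + 2.33)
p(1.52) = -12.37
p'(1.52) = -1029.09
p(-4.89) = -0.00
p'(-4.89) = -0.00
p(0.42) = -0.45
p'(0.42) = 0.32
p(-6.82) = -0.00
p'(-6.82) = -0.00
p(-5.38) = -0.00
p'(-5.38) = -0.00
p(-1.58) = -0.23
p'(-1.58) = -0.64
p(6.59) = 0.00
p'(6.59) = -0.00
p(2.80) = 0.05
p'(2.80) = -0.07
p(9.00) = 0.00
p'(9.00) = -0.00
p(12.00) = 0.00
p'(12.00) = -0.00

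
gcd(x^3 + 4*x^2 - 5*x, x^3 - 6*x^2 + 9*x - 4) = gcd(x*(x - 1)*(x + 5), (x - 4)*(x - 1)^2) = x - 1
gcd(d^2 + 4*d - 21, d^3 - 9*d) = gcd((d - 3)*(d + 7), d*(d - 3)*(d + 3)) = d - 3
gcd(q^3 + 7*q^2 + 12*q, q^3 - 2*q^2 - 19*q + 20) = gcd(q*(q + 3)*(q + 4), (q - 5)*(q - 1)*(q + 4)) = q + 4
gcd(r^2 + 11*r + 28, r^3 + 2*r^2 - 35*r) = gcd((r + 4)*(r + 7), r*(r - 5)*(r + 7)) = r + 7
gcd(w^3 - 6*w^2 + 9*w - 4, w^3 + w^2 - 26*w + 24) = w^2 - 5*w + 4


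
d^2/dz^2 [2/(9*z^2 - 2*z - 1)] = 4*(81*z^2 - 18*z - 4*(9*z - 1)^2 - 9)/(-9*z^2 + 2*z + 1)^3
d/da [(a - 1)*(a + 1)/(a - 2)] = (a^2 - 4*a + 1)/(a^2 - 4*a + 4)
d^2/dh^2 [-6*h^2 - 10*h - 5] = -12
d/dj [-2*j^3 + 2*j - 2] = 2 - 6*j^2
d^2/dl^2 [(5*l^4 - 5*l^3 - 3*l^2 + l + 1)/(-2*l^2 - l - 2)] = 2*(-20*l^6 - 30*l^5 - 75*l^4 - 105*l^3 - 138*l^2 + 66*l + 17)/(8*l^6 + 12*l^5 + 30*l^4 + 25*l^3 + 30*l^2 + 12*l + 8)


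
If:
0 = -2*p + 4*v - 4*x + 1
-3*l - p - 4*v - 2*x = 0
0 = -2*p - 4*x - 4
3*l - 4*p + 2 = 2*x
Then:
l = 7/3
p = 11/3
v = -5/4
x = -17/6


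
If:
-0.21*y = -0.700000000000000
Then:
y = 3.33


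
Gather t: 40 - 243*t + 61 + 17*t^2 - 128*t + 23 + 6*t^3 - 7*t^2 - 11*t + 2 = 6*t^3 + 10*t^2 - 382*t + 126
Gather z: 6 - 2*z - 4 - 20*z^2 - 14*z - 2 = -20*z^2 - 16*z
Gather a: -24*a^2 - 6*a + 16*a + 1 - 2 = -24*a^2 + 10*a - 1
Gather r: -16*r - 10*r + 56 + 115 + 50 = 221 - 26*r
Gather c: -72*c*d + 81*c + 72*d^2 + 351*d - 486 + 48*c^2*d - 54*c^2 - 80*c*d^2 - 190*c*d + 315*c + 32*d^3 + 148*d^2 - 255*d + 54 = c^2*(48*d - 54) + c*(-80*d^2 - 262*d + 396) + 32*d^3 + 220*d^2 + 96*d - 432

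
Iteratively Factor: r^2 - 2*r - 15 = (r + 3)*(r - 5)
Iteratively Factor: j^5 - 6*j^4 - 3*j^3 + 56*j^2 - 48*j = (j + 3)*(j^4 - 9*j^3 + 24*j^2 - 16*j) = (j - 4)*(j + 3)*(j^3 - 5*j^2 + 4*j) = (j - 4)*(j - 1)*(j + 3)*(j^2 - 4*j) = (j - 4)^2*(j - 1)*(j + 3)*(j)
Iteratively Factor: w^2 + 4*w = (w + 4)*(w)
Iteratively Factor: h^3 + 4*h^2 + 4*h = (h + 2)*(h^2 + 2*h) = h*(h + 2)*(h + 2)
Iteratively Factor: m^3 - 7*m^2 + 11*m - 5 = (m - 5)*(m^2 - 2*m + 1) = (m - 5)*(m - 1)*(m - 1)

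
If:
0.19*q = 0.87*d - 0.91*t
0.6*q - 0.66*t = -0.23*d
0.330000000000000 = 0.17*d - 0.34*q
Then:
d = -22.32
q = -12.13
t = -18.80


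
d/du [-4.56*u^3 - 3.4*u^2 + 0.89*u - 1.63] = -13.68*u^2 - 6.8*u + 0.89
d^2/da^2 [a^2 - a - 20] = 2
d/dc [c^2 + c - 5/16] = 2*c + 1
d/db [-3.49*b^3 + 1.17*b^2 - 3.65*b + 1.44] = -10.47*b^2 + 2.34*b - 3.65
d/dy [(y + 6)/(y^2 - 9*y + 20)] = (y^2 - 9*y - (y + 6)*(2*y - 9) + 20)/(y^2 - 9*y + 20)^2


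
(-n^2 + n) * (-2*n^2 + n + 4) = 2*n^4 - 3*n^3 - 3*n^2 + 4*n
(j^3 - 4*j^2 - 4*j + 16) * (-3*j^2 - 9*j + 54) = -3*j^5 + 3*j^4 + 102*j^3 - 228*j^2 - 360*j + 864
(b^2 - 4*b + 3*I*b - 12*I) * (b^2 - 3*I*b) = b^4 - 4*b^3 + 9*b^2 - 36*b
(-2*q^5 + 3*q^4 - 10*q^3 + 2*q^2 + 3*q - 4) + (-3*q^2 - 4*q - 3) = -2*q^5 + 3*q^4 - 10*q^3 - q^2 - q - 7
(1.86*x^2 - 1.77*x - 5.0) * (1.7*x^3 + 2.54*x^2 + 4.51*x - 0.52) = 3.162*x^5 + 1.7154*x^4 - 4.6072*x^3 - 21.6499*x^2 - 21.6296*x + 2.6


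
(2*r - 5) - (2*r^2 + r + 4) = -2*r^2 + r - 9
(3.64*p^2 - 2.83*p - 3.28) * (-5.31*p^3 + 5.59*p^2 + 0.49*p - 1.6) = -19.3284*p^5 + 35.3749*p^4 + 3.3807*p^3 - 25.5459*p^2 + 2.9208*p + 5.248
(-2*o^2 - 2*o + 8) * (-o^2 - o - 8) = 2*o^4 + 4*o^3 + 10*o^2 + 8*o - 64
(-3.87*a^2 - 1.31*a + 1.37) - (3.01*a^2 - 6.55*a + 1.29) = -6.88*a^2 + 5.24*a + 0.0800000000000001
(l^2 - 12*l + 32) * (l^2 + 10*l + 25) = l^4 - 2*l^3 - 63*l^2 + 20*l + 800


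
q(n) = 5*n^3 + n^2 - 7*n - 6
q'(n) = 15*n^2 + 2*n - 7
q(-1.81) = -19.70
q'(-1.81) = 38.52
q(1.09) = -5.97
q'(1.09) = 13.00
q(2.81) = 93.17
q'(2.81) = 117.06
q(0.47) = -8.55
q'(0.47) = -2.75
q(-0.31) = -3.88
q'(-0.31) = -6.18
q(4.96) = 594.00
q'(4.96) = 371.94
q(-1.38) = -7.58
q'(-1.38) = 18.81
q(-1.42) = -8.36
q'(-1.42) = 20.41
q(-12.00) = -8418.00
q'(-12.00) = 2129.00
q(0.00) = -6.00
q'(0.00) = -7.00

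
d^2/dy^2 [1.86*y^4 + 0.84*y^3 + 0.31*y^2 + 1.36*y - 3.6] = 22.32*y^2 + 5.04*y + 0.62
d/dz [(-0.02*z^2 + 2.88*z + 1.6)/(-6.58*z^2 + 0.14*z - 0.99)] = (18.9476*z^2 + 21.0956*z - 3.0752)/(43.2964*z^4 - 1.8424*z^3 + 13.048*z^2 - 0.2772*z + 0.9801)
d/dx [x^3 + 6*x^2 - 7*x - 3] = 3*x^2 + 12*x - 7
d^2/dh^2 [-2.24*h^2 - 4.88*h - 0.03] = -4.48000000000000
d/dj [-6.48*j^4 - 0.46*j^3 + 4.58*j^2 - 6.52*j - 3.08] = -25.92*j^3 - 1.38*j^2 + 9.16*j - 6.52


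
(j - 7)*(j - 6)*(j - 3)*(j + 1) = j^4 - 15*j^3 + 65*j^2 - 45*j - 126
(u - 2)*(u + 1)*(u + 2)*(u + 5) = u^4 + 6*u^3 + u^2 - 24*u - 20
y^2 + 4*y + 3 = (y + 1)*(y + 3)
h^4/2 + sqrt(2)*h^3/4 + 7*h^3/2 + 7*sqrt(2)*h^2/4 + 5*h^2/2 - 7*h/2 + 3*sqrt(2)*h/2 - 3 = (h/2 + sqrt(2)/2)*(h + 1)*(h + 6)*(h - sqrt(2)/2)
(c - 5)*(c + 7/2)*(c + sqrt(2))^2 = c^4 - 3*c^3/2 + 2*sqrt(2)*c^3 - 31*c^2/2 - 3*sqrt(2)*c^2 - 35*sqrt(2)*c - 3*c - 35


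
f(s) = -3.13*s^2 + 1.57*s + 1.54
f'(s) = 1.57 - 6.26*s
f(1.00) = -0.02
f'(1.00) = -4.69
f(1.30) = -1.71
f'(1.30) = -6.57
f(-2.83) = -27.97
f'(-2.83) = 19.29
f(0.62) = 1.31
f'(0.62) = -2.31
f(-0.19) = 1.13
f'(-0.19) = 2.76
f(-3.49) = -42.06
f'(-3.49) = 23.42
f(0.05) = 1.61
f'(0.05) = 1.26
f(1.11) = -0.57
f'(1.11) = -5.38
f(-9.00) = -266.12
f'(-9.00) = 57.91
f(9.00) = -237.86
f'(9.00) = -54.77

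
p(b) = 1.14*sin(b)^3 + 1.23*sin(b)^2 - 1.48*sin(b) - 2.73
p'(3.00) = 1.05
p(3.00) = -2.91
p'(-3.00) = 1.74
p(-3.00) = -2.50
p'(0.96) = 1.62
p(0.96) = -2.49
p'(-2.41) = 1.19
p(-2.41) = -1.53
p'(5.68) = -1.46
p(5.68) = -1.70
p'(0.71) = 1.20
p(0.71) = -2.86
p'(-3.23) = 1.23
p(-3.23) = -2.85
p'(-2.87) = 1.82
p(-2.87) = -2.27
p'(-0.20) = -1.80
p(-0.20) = -2.40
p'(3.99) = 0.93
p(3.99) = -1.41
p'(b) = 3.42*sin(b)^2*cos(b) + 2.46*sin(b)*cos(b) - 1.48*cos(b)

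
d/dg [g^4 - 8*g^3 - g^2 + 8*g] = 4*g^3 - 24*g^2 - 2*g + 8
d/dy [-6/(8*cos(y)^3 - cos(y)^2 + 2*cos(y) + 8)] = 12*(-12*cos(y)^2 + cos(y) - 1)*sin(y)/(8*cos(y)^3 - cos(y)^2 + 2*cos(y) + 8)^2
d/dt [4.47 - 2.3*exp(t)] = -2.3*exp(t)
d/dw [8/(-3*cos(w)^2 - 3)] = -32*sin(2*w)/(3*(cos(2*w) + 3)^2)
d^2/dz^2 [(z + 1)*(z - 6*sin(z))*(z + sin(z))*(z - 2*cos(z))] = 5*z^3*sin(z) + 2*z^3*cos(z) + 17*z^2*sin(z) - 20*z^2*sin(2*z) - 28*z^2*cos(z) - 12*z^2*cos(2*z) + 12*z^2 - 22*z*sin(z) - 44*z*sin(2*z) - 35*z*cos(z) + 28*z*cos(2*z) + 27*z*cos(3*z) + 6*z - 16*sin(z) - 2*sin(2*z) + 18*sin(3*z) - 7*cos(z) + 26*cos(2*z) + 27*cos(3*z) - 6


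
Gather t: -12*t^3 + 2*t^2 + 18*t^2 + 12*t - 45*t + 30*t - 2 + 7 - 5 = -12*t^3 + 20*t^2 - 3*t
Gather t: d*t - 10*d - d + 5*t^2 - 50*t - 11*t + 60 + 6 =-11*d + 5*t^2 + t*(d - 61) + 66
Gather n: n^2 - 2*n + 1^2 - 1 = n^2 - 2*n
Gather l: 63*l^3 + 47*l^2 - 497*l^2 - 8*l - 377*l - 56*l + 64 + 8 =63*l^3 - 450*l^2 - 441*l + 72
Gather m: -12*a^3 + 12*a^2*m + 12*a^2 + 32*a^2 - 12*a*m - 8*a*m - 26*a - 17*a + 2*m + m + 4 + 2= -12*a^3 + 44*a^2 - 43*a + m*(12*a^2 - 20*a + 3) + 6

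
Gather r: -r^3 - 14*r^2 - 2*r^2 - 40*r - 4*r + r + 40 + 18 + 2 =-r^3 - 16*r^2 - 43*r + 60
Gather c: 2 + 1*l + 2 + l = 2*l + 4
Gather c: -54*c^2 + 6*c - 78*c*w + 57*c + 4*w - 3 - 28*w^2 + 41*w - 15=-54*c^2 + c*(63 - 78*w) - 28*w^2 + 45*w - 18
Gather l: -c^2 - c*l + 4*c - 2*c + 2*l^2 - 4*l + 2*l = -c^2 + 2*c + 2*l^2 + l*(-c - 2)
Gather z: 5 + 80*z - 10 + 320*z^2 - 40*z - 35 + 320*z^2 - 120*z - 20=640*z^2 - 80*z - 60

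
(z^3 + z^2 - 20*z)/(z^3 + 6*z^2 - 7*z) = (z^2 + z - 20)/(z^2 + 6*z - 7)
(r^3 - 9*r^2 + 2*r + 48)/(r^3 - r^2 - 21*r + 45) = (r^2 - 6*r - 16)/(r^2 + 2*r - 15)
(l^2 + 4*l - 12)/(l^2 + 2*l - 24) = (l - 2)/(l - 4)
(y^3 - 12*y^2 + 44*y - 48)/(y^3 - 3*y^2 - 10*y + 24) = (y - 6)/(y + 3)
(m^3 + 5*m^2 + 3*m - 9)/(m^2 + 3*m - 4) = (m^2 + 6*m + 9)/(m + 4)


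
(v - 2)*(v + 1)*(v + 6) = v^3 + 5*v^2 - 8*v - 12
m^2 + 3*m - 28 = (m - 4)*(m + 7)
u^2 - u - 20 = (u - 5)*(u + 4)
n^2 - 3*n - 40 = (n - 8)*(n + 5)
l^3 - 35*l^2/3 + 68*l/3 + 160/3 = (l - 8)*(l - 5)*(l + 4/3)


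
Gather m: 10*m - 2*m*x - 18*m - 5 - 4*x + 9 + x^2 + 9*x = m*(-2*x - 8) + x^2 + 5*x + 4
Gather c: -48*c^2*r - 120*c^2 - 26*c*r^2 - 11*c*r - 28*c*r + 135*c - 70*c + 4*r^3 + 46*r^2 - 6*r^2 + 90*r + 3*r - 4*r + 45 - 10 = c^2*(-48*r - 120) + c*(-26*r^2 - 39*r + 65) + 4*r^3 + 40*r^2 + 89*r + 35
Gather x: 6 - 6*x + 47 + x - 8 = 45 - 5*x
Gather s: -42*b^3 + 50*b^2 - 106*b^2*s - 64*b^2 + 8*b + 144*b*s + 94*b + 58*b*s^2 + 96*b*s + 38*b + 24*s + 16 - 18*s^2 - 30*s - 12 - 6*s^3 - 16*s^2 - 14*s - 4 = -42*b^3 - 14*b^2 + 140*b - 6*s^3 + s^2*(58*b - 34) + s*(-106*b^2 + 240*b - 20)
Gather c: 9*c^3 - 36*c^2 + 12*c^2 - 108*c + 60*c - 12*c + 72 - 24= 9*c^3 - 24*c^2 - 60*c + 48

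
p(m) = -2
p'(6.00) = 0.00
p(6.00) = -2.00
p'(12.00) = 0.00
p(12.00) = -2.00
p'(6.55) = 0.00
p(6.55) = -2.00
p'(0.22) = 0.00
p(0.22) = -2.00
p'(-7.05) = 0.00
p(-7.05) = -2.00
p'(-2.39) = 0.00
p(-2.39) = -2.00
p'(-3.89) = 0.00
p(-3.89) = -2.00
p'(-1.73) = 0.00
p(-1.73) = -2.00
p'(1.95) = 0.00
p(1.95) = -2.00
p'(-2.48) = 0.00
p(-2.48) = -2.00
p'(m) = 0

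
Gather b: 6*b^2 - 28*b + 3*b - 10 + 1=6*b^2 - 25*b - 9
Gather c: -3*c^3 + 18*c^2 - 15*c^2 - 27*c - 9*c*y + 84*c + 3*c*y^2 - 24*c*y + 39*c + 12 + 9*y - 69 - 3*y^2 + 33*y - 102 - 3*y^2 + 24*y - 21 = -3*c^3 + 3*c^2 + c*(3*y^2 - 33*y + 96) - 6*y^2 + 66*y - 180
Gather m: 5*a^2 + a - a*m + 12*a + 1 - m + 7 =5*a^2 + 13*a + m*(-a - 1) + 8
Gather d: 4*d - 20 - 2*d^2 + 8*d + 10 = -2*d^2 + 12*d - 10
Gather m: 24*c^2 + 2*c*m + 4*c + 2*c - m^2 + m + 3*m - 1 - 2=24*c^2 + 6*c - m^2 + m*(2*c + 4) - 3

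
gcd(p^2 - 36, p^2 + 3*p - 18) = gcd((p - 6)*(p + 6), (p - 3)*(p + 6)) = p + 6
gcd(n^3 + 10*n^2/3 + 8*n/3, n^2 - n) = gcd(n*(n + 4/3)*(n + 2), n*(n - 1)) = n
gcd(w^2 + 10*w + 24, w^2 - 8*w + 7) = 1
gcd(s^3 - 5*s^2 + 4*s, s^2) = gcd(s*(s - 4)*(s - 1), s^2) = s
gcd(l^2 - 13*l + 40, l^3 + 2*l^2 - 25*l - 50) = l - 5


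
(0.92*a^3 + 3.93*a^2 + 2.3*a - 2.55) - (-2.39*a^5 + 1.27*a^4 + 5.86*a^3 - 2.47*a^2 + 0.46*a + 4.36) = 2.39*a^5 - 1.27*a^4 - 4.94*a^3 + 6.4*a^2 + 1.84*a - 6.91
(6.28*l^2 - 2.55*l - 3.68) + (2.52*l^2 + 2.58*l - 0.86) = 8.8*l^2 + 0.0300000000000002*l - 4.54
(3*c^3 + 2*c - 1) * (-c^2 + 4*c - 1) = -3*c^5 + 12*c^4 - 5*c^3 + 9*c^2 - 6*c + 1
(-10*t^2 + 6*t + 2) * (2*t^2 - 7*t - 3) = -20*t^4 + 82*t^3 - 8*t^2 - 32*t - 6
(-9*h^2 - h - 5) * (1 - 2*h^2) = 18*h^4 + 2*h^3 + h^2 - h - 5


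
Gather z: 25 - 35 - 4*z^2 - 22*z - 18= -4*z^2 - 22*z - 28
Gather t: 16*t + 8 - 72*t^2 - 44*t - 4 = -72*t^2 - 28*t + 4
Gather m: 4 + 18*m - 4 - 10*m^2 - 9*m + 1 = -10*m^2 + 9*m + 1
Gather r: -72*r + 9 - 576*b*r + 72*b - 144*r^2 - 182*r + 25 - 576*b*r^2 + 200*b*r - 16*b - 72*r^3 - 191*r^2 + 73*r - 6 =56*b - 72*r^3 + r^2*(-576*b - 335) + r*(-376*b - 181) + 28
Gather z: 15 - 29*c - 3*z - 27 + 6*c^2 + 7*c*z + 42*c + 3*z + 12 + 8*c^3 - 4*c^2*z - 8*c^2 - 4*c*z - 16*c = 8*c^3 - 2*c^2 - 3*c + z*(-4*c^2 + 3*c)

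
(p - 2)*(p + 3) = p^2 + p - 6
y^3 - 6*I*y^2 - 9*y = y*(y - 3*I)^2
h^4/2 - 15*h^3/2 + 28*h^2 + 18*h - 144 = (h/2 + 1)*(h - 8)*(h - 6)*(h - 3)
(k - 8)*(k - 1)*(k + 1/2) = k^3 - 17*k^2/2 + 7*k/2 + 4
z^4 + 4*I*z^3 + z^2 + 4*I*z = z*(z - I)*(z + I)*(z + 4*I)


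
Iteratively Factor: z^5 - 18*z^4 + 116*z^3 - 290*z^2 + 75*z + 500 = (z - 4)*(z^4 - 14*z^3 + 60*z^2 - 50*z - 125) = (z - 4)*(z + 1)*(z^3 - 15*z^2 + 75*z - 125) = (z - 5)*(z - 4)*(z + 1)*(z^2 - 10*z + 25) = (z - 5)^2*(z - 4)*(z + 1)*(z - 5)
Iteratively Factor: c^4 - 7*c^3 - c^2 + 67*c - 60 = (c - 1)*(c^3 - 6*c^2 - 7*c + 60) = (c - 5)*(c - 1)*(c^2 - c - 12) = (c - 5)*(c - 4)*(c - 1)*(c + 3)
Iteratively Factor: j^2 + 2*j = (j + 2)*(j)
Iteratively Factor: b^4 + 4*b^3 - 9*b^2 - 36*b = (b - 3)*(b^3 + 7*b^2 + 12*b) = (b - 3)*(b + 3)*(b^2 + 4*b) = (b - 3)*(b + 3)*(b + 4)*(b)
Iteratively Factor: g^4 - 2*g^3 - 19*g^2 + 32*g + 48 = (g - 4)*(g^3 + 2*g^2 - 11*g - 12) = (g - 4)*(g + 4)*(g^2 - 2*g - 3) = (g - 4)*(g + 1)*(g + 4)*(g - 3)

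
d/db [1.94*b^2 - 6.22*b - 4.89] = 3.88*b - 6.22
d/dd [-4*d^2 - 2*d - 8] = -8*d - 2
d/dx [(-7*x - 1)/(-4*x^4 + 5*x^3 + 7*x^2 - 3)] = (28*x^4 - 35*x^3 - 49*x^2 + x*(7*x + 1)*(-16*x^2 + 15*x + 14) + 21)/(4*x^4 - 5*x^3 - 7*x^2 + 3)^2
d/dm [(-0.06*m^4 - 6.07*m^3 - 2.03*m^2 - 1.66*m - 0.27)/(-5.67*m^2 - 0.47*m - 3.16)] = (0.6804*m^5 + 34.5015*m^4 + 6.4642*m^3 + 49.0855*m^2 + 9.7678*m + 5.1187)/(32.1489*m^4 + 5.3298*m^3 + 36.0553*m^2 + 2.9704*m + 9.9856)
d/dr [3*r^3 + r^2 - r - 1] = 9*r^2 + 2*r - 1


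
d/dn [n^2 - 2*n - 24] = 2*n - 2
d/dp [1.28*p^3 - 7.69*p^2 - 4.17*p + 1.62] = 3.84*p^2 - 15.38*p - 4.17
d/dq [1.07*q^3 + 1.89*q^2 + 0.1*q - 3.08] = 3.21*q^2 + 3.78*q + 0.1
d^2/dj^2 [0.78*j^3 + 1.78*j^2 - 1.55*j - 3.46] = 4.68*j + 3.56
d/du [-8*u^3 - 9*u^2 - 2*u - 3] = -24*u^2 - 18*u - 2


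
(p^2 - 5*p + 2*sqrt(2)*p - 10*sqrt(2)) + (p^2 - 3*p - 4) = 2*p^2 - 8*p + 2*sqrt(2)*p - 10*sqrt(2) - 4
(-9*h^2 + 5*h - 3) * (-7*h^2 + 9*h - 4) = 63*h^4 - 116*h^3 + 102*h^2 - 47*h + 12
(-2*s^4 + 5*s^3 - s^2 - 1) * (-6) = 12*s^4 - 30*s^3 + 6*s^2 + 6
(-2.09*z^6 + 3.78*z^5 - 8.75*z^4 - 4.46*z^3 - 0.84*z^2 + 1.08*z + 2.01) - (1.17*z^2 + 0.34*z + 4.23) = -2.09*z^6 + 3.78*z^5 - 8.75*z^4 - 4.46*z^3 - 2.01*z^2 + 0.74*z - 2.22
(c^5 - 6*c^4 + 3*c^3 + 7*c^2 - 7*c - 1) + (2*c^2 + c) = c^5 - 6*c^4 + 3*c^3 + 9*c^2 - 6*c - 1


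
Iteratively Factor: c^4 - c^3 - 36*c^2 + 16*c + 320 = (c - 5)*(c^3 + 4*c^2 - 16*c - 64) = (c - 5)*(c + 4)*(c^2 - 16) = (c - 5)*(c + 4)^2*(c - 4)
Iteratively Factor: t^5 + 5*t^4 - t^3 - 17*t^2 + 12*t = (t - 1)*(t^4 + 6*t^3 + 5*t^2 - 12*t) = (t - 1)*(t + 4)*(t^3 + 2*t^2 - 3*t) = t*(t - 1)*(t + 4)*(t^2 + 2*t - 3) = t*(t - 1)^2*(t + 4)*(t + 3)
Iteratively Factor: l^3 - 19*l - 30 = (l - 5)*(l^2 + 5*l + 6) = (l - 5)*(l + 3)*(l + 2)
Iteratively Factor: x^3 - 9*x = (x - 3)*(x^2 + 3*x) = (x - 3)*(x + 3)*(x)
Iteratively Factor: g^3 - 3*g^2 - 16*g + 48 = (g - 3)*(g^2 - 16) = (g - 3)*(g + 4)*(g - 4)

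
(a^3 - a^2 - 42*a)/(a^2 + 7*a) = (a^2 - a - 42)/(a + 7)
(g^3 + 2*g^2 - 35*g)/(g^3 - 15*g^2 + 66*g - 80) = g*(g + 7)/(g^2 - 10*g + 16)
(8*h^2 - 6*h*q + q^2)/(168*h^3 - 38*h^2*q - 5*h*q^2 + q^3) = (-2*h + q)/(-42*h^2 - h*q + q^2)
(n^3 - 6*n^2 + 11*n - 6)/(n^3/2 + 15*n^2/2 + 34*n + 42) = 2*(n^3 - 6*n^2 + 11*n - 6)/(n^3 + 15*n^2 + 68*n + 84)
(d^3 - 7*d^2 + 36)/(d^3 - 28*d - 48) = (d - 3)/(d + 4)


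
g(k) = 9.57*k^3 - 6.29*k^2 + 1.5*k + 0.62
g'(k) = 28.71*k^2 - 12.58*k + 1.5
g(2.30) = 87.23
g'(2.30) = 124.44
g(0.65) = 1.57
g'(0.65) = 5.45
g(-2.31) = -154.37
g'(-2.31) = 183.76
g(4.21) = 609.55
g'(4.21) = 457.40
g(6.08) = 1928.13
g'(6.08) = 986.32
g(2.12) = 66.71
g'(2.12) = 103.86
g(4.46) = 731.21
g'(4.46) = 516.48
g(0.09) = 0.71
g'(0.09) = 0.60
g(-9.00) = -7498.90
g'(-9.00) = 2440.23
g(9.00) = 6481.16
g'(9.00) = 2213.79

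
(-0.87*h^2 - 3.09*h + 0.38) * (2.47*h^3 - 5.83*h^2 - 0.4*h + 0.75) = -2.1489*h^5 - 2.5602*h^4 + 19.3013*h^3 - 1.6319*h^2 - 2.4695*h + 0.285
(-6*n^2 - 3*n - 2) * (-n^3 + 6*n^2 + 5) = 6*n^5 - 33*n^4 - 16*n^3 - 42*n^2 - 15*n - 10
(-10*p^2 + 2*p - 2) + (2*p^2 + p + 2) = -8*p^2 + 3*p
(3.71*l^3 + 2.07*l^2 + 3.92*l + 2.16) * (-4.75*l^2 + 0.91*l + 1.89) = -17.6225*l^5 - 6.4564*l^4 - 9.7244*l^3 - 2.7805*l^2 + 9.3744*l + 4.0824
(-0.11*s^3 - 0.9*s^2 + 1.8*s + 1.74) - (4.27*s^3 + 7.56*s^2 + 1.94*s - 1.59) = -4.38*s^3 - 8.46*s^2 - 0.14*s + 3.33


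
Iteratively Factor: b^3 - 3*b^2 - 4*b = (b - 4)*(b^2 + b) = (b - 4)*(b + 1)*(b)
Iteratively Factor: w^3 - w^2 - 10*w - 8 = (w - 4)*(w^2 + 3*w + 2) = (w - 4)*(w + 1)*(w + 2)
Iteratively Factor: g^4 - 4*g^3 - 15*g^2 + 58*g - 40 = (g - 1)*(g^3 - 3*g^2 - 18*g + 40) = (g - 5)*(g - 1)*(g^2 + 2*g - 8) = (g - 5)*(g - 1)*(g + 4)*(g - 2)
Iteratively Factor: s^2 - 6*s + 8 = (s - 4)*(s - 2)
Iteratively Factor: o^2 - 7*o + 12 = (o - 4)*(o - 3)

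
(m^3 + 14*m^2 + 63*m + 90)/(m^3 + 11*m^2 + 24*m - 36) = (m^2 + 8*m + 15)/(m^2 + 5*m - 6)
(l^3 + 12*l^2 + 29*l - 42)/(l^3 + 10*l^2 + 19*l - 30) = (l + 7)/(l + 5)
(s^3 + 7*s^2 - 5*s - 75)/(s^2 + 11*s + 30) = (s^2 + 2*s - 15)/(s + 6)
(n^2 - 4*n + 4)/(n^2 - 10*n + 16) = (n - 2)/(n - 8)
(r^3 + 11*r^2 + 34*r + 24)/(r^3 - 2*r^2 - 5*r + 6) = (r^3 + 11*r^2 + 34*r + 24)/(r^3 - 2*r^2 - 5*r + 6)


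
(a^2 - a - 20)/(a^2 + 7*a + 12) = (a - 5)/(a + 3)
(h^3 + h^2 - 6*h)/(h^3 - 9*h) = (h - 2)/(h - 3)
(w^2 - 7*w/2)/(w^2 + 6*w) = (w - 7/2)/(w + 6)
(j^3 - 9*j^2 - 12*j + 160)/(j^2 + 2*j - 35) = (j^2 - 4*j - 32)/(j + 7)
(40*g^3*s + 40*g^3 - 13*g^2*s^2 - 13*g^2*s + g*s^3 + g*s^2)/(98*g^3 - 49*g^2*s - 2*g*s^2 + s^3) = g*(40*g^2*s + 40*g^2 - 13*g*s^2 - 13*g*s + s^3 + s^2)/(98*g^3 - 49*g^2*s - 2*g*s^2 + s^3)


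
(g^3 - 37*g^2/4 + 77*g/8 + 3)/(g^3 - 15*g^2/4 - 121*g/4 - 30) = (8*g^2 - 10*g - 3)/(2*(4*g^2 + 17*g + 15))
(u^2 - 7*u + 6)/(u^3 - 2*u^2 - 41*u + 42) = (u - 6)/(u^2 - u - 42)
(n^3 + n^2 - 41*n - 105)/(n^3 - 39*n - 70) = (n + 3)/(n + 2)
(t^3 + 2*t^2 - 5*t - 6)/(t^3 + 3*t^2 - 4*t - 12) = (t + 1)/(t + 2)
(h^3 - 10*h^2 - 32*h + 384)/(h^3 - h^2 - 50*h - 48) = (h - 8)/(h + 1)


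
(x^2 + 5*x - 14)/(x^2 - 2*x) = (x + 7)/x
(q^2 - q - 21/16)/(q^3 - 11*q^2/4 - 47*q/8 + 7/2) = (16*q^2 - 16*q - 21)/(2*(8*q^3 - 22*q^2 - 47*q + 28))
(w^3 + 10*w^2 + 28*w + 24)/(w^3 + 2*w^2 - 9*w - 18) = (w^2 + 8*w + 12)/(w^2 - 9)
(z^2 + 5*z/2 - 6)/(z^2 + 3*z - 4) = (z - 3/2)/(z - 1)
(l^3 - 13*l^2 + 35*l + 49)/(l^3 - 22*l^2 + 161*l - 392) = (l + 1)/(l - 8)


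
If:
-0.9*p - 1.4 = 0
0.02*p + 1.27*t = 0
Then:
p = -1.56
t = 0.02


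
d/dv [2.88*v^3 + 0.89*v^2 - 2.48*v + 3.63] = 8.64*v^2 + 1.78*v - 2.48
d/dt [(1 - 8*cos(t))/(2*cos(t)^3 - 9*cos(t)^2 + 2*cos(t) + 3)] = 8*(-16*cos(t)^3 + 39*cos(t)^2 - 9*cos(t) + 13)*sin(t)/(18*sin(t)^2 + 7*cos(t) + cos(3*t) - 12)^2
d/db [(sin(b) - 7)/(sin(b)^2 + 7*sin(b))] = (-cos(b) + 14/tan(b) + 49*cos(b)/sin(b)^2)/(sin(b) + 7)^2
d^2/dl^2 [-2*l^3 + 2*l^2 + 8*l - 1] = 4 - 12*l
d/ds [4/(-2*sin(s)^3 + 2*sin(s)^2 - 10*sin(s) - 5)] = 32*(3*sin(s)^2 - 2*sin(s) + 5)*cos(s)/(4*sin(s)^2 - 23*sin(s) + sin(3*s) - 10)^2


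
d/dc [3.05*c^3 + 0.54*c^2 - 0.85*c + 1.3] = 9.15*c^2 + 1.08*c - 0.85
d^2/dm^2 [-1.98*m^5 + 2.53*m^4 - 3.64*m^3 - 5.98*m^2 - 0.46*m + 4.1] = -39.6*m^3 + 30.36*m^2 - 21.84*m - 11.96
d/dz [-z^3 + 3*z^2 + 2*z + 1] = -3*z^2 + 6*z + 2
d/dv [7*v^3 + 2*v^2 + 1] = v*(21*v + 4)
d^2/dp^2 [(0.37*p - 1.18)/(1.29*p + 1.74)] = -5.58828/(1.29*p + 1.74)^3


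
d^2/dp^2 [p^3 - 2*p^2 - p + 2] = 6*p - 4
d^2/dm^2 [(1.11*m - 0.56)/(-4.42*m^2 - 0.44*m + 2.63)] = (-(1.11*m - 0.56)*(8.84*m + 0.44)*(17.68*m + 0.88) + (29.4372*m - 3.9736)*(4.42*m^2 + 0.44*m - 2.63))/(4.42*m^2 + 0.44*m - 2.63)^3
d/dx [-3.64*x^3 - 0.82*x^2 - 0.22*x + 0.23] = -10.92*x^2 - 1.64*x - 0.22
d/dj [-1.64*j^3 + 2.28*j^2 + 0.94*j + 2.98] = -4.92*j^2 + 4.56*j + 0.94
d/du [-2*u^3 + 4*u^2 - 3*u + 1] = -6*u^2 + 8*u - 3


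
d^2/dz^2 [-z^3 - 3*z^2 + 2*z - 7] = -6*z - 6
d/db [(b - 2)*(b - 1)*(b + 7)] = 3*b^2 + 8*b - 19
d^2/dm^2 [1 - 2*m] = 0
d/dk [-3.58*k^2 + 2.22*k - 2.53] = 2.22 - 7.16*k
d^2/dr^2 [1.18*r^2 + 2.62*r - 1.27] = 2.36000000000000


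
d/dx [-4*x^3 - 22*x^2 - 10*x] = -12*x^2 - 44*x - 10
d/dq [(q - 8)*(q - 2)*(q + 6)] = 3*q^2 - 8*q - 44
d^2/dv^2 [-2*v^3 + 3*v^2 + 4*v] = 6 - 12*v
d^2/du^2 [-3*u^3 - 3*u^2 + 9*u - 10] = -18*u - 6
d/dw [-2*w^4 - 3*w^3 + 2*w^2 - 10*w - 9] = -8*w^3 - 9*w^2 + 4*w - 10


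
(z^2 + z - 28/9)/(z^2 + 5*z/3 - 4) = (z + 7/3)/(z + 3)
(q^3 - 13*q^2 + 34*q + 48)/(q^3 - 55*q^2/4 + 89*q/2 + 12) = 4*(q + 1)/(4*q + 1)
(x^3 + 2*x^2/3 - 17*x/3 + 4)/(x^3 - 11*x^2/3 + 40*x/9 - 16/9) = 3*(x + 3)/(3*x - 4)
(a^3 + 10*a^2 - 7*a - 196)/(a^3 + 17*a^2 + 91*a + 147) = (a - 4)/(a + 3)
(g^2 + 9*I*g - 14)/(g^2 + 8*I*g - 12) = (g + 7*I)/(g + 6*I)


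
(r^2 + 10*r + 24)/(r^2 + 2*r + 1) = (r^2 + 10*r + 24)/(r^2 + 2*r + 1)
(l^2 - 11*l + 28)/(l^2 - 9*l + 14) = (l - 4)/(l - 2)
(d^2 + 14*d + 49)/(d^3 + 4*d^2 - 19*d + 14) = (d + 7)/(d^2 - 3*d + 2)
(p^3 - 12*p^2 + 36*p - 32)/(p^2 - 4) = (p^2 - 10*p + 16)/(p + 2)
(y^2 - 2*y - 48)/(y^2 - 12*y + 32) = (y + 6)/(y - 4)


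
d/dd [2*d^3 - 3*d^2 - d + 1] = 6*d^2 - 6*d - 1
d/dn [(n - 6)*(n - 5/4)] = 2*n - 29/4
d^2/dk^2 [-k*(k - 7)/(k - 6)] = 12/(k^3 - 18*k^2 + 108*k - 216)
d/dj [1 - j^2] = -2*j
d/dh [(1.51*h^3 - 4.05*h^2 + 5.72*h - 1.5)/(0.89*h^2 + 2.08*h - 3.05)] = (1.3439*h^4 + 6.2816*h^3 - 27.3313*h^2 + 27.375*h - 14.326)/(0.7921*h^4 + 3.7024*h^3 - 1.1026*h^2 - 12.688*h + 9.3025)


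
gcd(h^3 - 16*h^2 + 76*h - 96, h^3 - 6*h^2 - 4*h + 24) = h^2 - 8*h + 12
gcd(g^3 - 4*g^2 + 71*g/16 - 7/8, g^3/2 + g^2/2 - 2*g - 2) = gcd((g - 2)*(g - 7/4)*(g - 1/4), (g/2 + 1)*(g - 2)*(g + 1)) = g - 2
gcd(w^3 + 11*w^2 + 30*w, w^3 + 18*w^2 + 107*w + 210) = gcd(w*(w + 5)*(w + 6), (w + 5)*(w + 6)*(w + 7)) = w^2 + 11*w + 30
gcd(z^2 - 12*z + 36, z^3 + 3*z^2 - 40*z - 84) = z - 6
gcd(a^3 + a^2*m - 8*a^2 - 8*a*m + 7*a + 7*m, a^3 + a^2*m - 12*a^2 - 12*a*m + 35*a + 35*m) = a^2 + a*m - 7*a - 7*m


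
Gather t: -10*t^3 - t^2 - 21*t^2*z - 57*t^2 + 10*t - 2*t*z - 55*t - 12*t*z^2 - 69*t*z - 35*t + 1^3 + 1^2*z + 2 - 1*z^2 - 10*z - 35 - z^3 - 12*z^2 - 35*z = -10*t^3 + t^2*(-21*z - 58) + t*(-12*z^2 - 71*z - 80) - z^3 - 13*z^2 - 44*z - 32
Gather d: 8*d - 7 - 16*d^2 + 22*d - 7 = -16*d^2 + 30*d - 14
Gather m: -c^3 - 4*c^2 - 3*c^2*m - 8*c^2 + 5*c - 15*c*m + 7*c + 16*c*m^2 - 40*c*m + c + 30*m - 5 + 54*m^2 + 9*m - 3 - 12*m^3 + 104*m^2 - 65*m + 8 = -c^3 - 12*c^2 + 13*c - 12*m^3 + m^2*(16*c + 158) + m*(-3*c^2 - 55*c - 26)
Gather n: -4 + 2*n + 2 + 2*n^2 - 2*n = 2*n^2 - 2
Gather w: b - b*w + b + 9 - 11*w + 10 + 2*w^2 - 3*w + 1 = 2*b + 2*w^2 + w*(-b - 14) + 20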